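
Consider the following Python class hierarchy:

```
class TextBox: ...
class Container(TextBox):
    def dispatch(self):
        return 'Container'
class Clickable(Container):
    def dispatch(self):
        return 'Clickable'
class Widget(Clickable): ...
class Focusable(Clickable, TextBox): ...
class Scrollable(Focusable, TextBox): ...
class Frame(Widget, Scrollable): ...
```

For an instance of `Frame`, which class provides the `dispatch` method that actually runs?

L[Frame] = Frame + merge(L[Widget], L[Scrollable], [Widget Scrollable])
  take Widget:  [Widget Clickable Container TextBox object] + [Scrollable Focusable Clickable Container TextBox object] + [Widget Scrollable]
  take Scrollable:  [Clickable Container TextBox object] + [Scrollable Focusable Clickable Container TextBox object] + [Scrollable]
  take Focusable:  [Clickable Container TextBox object] + [Focusable Clickable Container TextBox object]
  take Clickable:  [Clickable Container TextBox object] + [Clickable Container TextBox object]
  take Container:  [Container TextBox object] + [Container TextBox object]
  take TextBox:  [TextBox object] + [TextBox object]
  take object:  [object] + [object]
MRO: Frame Widget Scrollable Focusable Clickable Container TextBox object
dispatch is defined in: Clickable, Container. First along the MRO is Clickable.

Clickable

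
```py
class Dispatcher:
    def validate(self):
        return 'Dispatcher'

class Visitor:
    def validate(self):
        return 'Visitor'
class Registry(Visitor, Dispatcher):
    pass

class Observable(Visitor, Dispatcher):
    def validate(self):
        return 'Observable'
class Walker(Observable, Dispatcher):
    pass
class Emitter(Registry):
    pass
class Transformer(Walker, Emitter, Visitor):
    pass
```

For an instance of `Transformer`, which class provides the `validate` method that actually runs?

Observable

L[Transformer] = Transformer + merge(L[Walker], L[Emitter], L[Visitor], [Walker Emitter Visitor])
  take Walker:  [Walker Observable Visitor Dispatcher object] + [Emitter Registry Visitor Dispatcher object] + [Visitor object] + [Walker Emitter Visitor]
  take Observable:  [Observable Visitor Dispatcher object] + [Emitter Registry Visitor Dispatcher object] + [Visitor object] + [Emitter Visitor]
  take Emitter:  [Visitor Dispatcher object] + [Emitter Registry Visitor Dispatcher object] + [Visitor object] + [Emitter Visitor]
  take Registry:  [Visitor Dispatcher object] + [Registry Visitor Dispatcher object] + [Visitor object] + [Visitor]
  take Visitor:  [Visitor Dispatcher object] + [Visitor Dispatcher object] + [Visitor object] + [Visitor]
  take Dispatcher:  [Dispatcher object] + [Dispatcher object] + [object]
  take object:  [object] + [object] + [object]
MRO: Transformer Walker Observable Emitter Registry Visitor Dispatcher object
validate is defined in: Dispatcher, Observable, Visitor. First along the MRO is Observable.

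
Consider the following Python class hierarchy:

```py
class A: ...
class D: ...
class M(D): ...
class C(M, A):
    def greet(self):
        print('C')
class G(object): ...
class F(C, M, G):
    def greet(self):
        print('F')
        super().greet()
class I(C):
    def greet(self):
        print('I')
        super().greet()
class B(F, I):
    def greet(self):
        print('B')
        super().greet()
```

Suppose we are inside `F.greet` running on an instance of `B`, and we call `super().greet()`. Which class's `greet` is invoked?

L[B] = B + merge(L[F], L[I], [F I])
  take F:  [F C M D A G object] + [I C M D A object] + [F I]
  take I:  [C M D A G object] + [I C M D A object] + [I]
  take C:  [C M D A G object] + [C M D A object]
  take M:  [M D A G object] + [M D A object]
  take D:  [D A G object] + [D A object]
  take A:  [A G object] + [A object]
  take G:  [G object] + [object]
  take object:  [object] + [object]
MRO: B F I C M D A G object
super() in F.greet on a B instance goes to the class after F in B's MRO: I.

I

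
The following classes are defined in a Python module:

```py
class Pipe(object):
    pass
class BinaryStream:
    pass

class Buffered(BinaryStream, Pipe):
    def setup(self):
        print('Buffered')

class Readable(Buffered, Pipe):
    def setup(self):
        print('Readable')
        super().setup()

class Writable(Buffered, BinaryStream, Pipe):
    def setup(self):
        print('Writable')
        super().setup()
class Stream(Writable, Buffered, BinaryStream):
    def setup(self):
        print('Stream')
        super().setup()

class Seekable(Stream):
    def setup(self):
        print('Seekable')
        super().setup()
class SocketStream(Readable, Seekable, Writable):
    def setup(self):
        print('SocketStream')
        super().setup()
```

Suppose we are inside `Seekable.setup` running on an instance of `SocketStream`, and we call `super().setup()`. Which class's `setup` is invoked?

Stream

L[SocketStream] = SocketStream + merge(L[Readable], L[Seekable], L[Writable], [Readable Seekable Writable])
  take Readable:  [Readable Buffered BinaryStream Pipe object] + [Seekable Stream Writable Buffered BinaryStream Pipe object] + [Writable Buffered BinaryStream Pipe object] + [Readable Seekable Writable]
  take Seekable:  [Buffered BinaryStream Pipe object] + [Seekable Stream Writable Buffered BinaryStream Pipe object] + [Writable Buffered BinaryStream Pipe object] + [Seekable Writable]
  take Stream:  [Buffered BinaryStream Pipe object] + [Stream Writable Buffered BinaryStream Pipe object] + [Writable Buffered BinaryStream Pipe object] + [Writable]
  take Writable:  [Buffered BinaryStream Pipe object] + [Writable Buffered BinaryStream Pipe object] + [Writable Buffered BinaryStream Pipe object] + [Writable]
  take Buffered:  [Buffered BinaryStream Pipe object] + [Buffered BinaryStream Pipe object] + [Buffered BinaryStream Pipe object]
  take BinaryStream:  [BinaryStream Pipe object] + [BinaryStream Pipe object] + [BinaryStream Pipe object]
  take Pipe:  [Pipe object] + [Pipe object] + [Pipe object]
  take object:  [object] + [object] + [object]
MRO: SocketStream Readable Seekable Stream Writable Buffered BinaryStream Pipe object
super() in Seekable.setup on a SocketStream instance goes to the class after Seekable in SocketStream's MRO: Stream.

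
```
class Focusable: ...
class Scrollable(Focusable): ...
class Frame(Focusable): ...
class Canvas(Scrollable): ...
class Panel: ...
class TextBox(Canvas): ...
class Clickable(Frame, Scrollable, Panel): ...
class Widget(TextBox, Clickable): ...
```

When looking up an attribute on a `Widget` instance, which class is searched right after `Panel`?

object

L[Widget] = Widget + merge(L[TextBox], L[Clickable], [TextBox Clickable])
  take TextBox:  [TextBox Canvas Scrollable Focusable object] + [Clickable Frame Scrollable Focusable Panel object] + [TextBox Clickable]
  take Canvas:  [Canvas Scrollable Focusable object] + [Clickable Frame Scrollable Focusable Panel object] + [Clickable]
  take Clickable:  [Scrollable Focusable object] + [Clickable Frame Scrollable Focusable Panel object] + [Clickable]
  take Frame:  [Scrollable Focusable object] + [Frame Scrollable Focusable Panel object]
  take Scrollable:  [Scrollable Focusable object] + [Scrollable Focusable Panel object]
  take Focusable:  [Focusable object] + [Focusable Panel object]
  take Panel:  [object] + [Panel object]
  take object:  [object] + [object]
MRO: Widget TextBox Canvas Clickable Frame Scrollable Focusable Panel object
Panel is at position 7; next is object.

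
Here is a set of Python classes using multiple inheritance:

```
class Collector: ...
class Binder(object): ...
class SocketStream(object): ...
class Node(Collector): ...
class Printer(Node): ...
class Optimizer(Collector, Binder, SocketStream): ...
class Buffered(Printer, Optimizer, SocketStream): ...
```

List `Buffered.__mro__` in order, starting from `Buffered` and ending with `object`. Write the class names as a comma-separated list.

Buffered, Printer, Node, Optimizer, Collector, Binder, SocketStream, object

L[Buffered] = Buffered + merge(L[Printer], L[Optimizer], L[SocketStream], [Printer Optimizer SocketStream])
  take Printer:  [Printer Node Collector object] + [Optimizer Collector Binder SocketStream object] + [SocketStream object] + [Printer Optimizer SocketStream]
  take Node:  [Node Collector object] + [Optimizer Collector Binder SocketStream object] + [SocketStream object] + [Optimizer SocketStream]
  take Optimizer:  [Collector object] + [Optimizer Collector Binder SocketStream object] + [SocketStream object] + [Optimizer SocketStream]
  take Collector:  [Collector object] + [Collector Binder SocketStream object] + [SocketStream object] + [SocketStream]
  take Binder:  [object] + [Binder SocketStream object] + [SocketStream object] + [SocketStream]
  take SocketStream:  [object] + [SocketStream object] + [SocketStream object] + [SocketStream]
  take object:  [object] + [object] + [object]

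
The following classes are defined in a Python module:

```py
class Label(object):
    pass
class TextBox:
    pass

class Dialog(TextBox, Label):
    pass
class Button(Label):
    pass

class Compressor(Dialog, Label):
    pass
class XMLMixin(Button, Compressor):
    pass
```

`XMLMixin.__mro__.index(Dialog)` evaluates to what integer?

L[XMLMixin] = XMLMixin + merge(L[Button], L[Compressor], [Button Compressor])
  take Button:  [Button Label object] + [Compressor Dialog TextBox Label object] + [Button Compressor]
  take Compressor:  [Label object] + [Compressor Dialog TextBox Label object] + [Compressor]
  take Dialog:  [Label object] + [Dialog TextBox Label object]
  take TextBox:  [Label object] + [TextBox Label object]
  take Label:  [Label object] + [Label object]
  take object:  [object] + [object]
MRO: XMLMixin Button Compressor Dialog TextBox Label object
Dialog sits at index 3.

3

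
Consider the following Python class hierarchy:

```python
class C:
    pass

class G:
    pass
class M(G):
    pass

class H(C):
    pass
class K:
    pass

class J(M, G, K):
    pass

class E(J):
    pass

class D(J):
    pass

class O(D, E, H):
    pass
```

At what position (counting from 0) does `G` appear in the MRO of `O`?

5

L[O] = O + merge(L[D], L[E], L[H], [D E H])
  take D:  [D J M G K object] + [E J M G K object] + [H C object] + [D E H]
  take E:  [J M G K object] + [E J M G K object] + [H C object] + [E H]
  take J:  [J M G K object] + [J M G K object] + [H C object] + [H]
  take M:  [M G K object] + [M G K object] + [H C object] + [H]
  take G:  [G K object] + [G K object] + [H C object] + [H]
  take K:  [K object] + [K object] + [H C object] + [H]
  take H:  [object] + [object] + [H C object] + [H]
  take C:  [object] + [object] + [C object]
  take object:  [object] + [object] + [object]
MRO: O D E J M G K H C object
G sits at index 5.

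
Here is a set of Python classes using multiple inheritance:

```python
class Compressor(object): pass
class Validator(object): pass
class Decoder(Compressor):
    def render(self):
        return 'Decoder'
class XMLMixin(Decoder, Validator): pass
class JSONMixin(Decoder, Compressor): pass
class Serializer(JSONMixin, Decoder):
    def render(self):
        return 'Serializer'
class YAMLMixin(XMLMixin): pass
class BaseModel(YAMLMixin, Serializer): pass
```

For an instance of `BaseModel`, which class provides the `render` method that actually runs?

Serializer

L[BaseModel] = BaseModel + merge(L[YAMLMixin], L[Serializer], [YAMLMixin Serializer])
  take YAMLMixin:  [YAMLMixin XMLMixin Decoder Compressor Validator object] + [Serializer JSONMixin Decoder Compressor object] + [YAMLMixin Serializer]
  take XMLMixin:  [XMLMixin Decoder Compressor Validator object] + [Serializer JSONMixin Decoder Compressor object] + [Serializer]
  take Serializer:  [Decoder Compressor Validator object] + [Serializer JSONMixin Decoder Compressor object] + [Serializer]
  take JSONMixin:  [Decoder Compressor Validator object] + [JSONMixin Decoder Compressor object]
  take Decoder:  [Decoder Compressor Validator object] + [Decoder Compressor object]
  take Compressor:  [Compressor Validator object] + [Compressor object]
  take Validator:  [Validator object] + [object]
  take object:  [object] + [object]
MRO: BaseModel YAMLMixin XMLMixin Serializer JSONMixin Decoder Compressor Validator object
render is defined in: Decoder, Serializer. First along the MRO is Serializer.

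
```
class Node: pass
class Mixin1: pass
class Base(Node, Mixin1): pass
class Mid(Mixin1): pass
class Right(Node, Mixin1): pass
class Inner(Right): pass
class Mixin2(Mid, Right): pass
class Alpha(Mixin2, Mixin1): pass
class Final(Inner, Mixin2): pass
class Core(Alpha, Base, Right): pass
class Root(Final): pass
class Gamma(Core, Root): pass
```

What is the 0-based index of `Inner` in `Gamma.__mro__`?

5

L[Gamma] = Gamma + merge(L[Core], L[Root], [Core Root])
  take Core:  [Core Alpha Mixin2 Mid Base Right Node Mixin1 object] + [Root Final Inner Mixin2 Mid Right Node Mixin1 object] + [Core Root]
  take Alpha:  [Alpha Mixin2 Mid Base Right Node Mixin1 object] + [Root Final Inner Mixin2 Mid Right Node Mixin1 object] + [Root]
  take Root:  [Mixin2 Mid Base Right Node Mixin1 object] + [Root Final Inner Mixin2 Mid Right Node Mixin1 object] + [Root]
  take Final:  [Mixin2 Mid Base Right Node Mixin1 object] + [Final Inner Mixin2 Mid Right Node Mixin1 object]
  take Inner:  [Mixin2 Mid Base Right Node Mixin1 object] + [Inner Mixin2 Mid Right Node Mixin1 object]
  take Mixin2:  [Mixin2 Mid Base Right Node Mixin1 object] + [Mixin2 Mid Right Node Mixin1 object]
  take Mid:  [Mid Base Right Node Mixin1 object] + [Mid Right Node Mixin1 object]
  take Base:  [Base Right Node Mixin1 object] + [Right Node Mixin1 object]
  take Right:  [Right Node Mixin1 object] + [Right Node Mixin1 object]
  take Node:  [Node Mixin1 object] + [Node Mixin1 object]
  take Mixin1:  [Mixin1 object] + [Mixin1 object]
  take object:  [object] + [object]
MRO: Gamma Core Alpha Root Final Inner Mixin2 Mid Base Right Node Mixin1 object
Inner sits at index 5.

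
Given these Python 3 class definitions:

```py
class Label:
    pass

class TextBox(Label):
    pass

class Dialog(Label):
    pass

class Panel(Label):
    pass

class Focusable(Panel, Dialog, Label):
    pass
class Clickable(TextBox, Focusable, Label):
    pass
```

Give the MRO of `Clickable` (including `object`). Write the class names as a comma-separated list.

Clickable, TextBox, Focusable, Panel, Dialog, Label, object

L[Clickable] = Clickable + merge(L[TextBox], L[Focusable], L[Label], [TextBox Focusable Label])
  take TextBox:  [TextBox Label object] + [Focusable Panel Dialog Label object] + [Label object] + [TextBox Focusable Label]
  take Focusable:  [Label object] + [Focusable Panel Dialog Label object] + [Label object] + [Focusable Label]
  take Panel:  [Label object] + [Panel Dialog Label object] + [Label object] + [Label]
  take Dialog:  [Label object] + [Dialog Label object] + [Label object] + [Label]
  take Label:  [Label object] + [Label object] + [Label object] + [Label]
  take object:  [object] + [object] + [object]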